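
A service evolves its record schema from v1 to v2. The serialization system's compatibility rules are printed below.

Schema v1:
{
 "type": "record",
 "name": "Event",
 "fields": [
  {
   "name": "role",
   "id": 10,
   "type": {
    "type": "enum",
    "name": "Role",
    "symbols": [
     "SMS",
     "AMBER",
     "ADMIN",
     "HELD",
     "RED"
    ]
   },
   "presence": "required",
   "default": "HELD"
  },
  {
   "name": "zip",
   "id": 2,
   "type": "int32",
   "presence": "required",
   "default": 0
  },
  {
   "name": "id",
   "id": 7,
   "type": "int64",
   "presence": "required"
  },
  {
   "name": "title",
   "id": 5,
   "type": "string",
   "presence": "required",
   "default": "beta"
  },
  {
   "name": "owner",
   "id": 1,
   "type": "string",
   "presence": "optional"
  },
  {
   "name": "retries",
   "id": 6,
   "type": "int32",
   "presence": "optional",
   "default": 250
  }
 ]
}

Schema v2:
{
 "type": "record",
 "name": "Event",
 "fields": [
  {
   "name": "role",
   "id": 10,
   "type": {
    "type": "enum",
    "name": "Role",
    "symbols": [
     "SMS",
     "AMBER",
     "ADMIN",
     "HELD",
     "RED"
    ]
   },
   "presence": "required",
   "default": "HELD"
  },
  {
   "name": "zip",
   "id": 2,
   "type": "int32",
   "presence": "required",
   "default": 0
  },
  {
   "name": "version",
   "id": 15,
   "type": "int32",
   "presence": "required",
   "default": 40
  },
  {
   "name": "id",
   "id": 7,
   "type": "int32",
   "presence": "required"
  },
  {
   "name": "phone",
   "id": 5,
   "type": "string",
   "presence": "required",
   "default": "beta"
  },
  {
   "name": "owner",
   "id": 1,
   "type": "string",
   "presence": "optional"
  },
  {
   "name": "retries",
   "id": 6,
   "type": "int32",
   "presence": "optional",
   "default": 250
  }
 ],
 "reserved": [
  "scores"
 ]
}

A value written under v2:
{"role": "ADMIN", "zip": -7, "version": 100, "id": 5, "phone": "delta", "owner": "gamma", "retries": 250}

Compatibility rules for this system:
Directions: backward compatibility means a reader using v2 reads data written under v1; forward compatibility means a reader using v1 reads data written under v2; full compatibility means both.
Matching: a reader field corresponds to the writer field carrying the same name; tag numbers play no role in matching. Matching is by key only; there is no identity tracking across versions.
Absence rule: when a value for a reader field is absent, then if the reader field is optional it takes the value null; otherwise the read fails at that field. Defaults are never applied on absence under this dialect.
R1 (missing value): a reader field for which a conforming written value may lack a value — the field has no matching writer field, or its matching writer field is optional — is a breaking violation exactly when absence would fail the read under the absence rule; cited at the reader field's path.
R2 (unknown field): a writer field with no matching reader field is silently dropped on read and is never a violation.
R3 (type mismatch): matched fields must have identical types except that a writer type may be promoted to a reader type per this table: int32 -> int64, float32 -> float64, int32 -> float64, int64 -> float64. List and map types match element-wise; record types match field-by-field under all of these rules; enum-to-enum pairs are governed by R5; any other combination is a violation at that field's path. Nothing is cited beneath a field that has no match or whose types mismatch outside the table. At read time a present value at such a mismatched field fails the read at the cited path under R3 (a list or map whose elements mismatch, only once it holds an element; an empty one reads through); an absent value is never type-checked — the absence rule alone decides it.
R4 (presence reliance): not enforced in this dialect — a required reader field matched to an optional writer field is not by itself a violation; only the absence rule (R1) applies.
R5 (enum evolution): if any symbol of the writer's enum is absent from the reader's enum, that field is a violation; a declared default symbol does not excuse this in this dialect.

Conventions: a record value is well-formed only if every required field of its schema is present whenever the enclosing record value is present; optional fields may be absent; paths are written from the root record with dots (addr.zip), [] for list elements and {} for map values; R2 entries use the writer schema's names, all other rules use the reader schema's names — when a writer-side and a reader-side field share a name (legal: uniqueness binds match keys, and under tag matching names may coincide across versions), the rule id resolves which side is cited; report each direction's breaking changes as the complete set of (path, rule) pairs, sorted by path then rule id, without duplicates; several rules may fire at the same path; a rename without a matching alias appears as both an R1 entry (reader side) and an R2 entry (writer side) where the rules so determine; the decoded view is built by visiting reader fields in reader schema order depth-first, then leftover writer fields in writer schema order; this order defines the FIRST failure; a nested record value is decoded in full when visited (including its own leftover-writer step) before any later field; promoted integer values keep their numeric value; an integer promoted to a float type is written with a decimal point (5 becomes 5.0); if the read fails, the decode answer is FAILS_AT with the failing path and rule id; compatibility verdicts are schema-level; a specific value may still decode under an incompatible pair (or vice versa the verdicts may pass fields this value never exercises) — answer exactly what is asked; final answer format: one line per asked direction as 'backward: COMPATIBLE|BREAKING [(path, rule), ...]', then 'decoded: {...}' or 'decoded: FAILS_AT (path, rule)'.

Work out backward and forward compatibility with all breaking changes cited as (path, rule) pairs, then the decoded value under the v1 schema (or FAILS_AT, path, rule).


in Event below, arrows point writer -> reader
backward pass over Event, reader schema v2, writer schema v1:
  Role -> Role, writer required: role aligns to role
  int32 -> int32, writer required: zip aligns to zip
  version: no writer-side match
  int64 -> int32, writer required: id aligns to id
  phone: no writer-side match
  string -> string, writer optional: owner aligns to owner
  int32 -> int32, writer optional: retries aligns to retries
  title (writer side), unknown to reader
  R3 fires at id
  R1 fires at phone
  R1 fires at version
  => 3 violation(s): backward is BREAKING for Event
forward pass over Event, reader schema v1, writer schema v2:
  Role -> Role, writer required: role aligns to role
  int32 -> int32, writer required: zip aligns to zip
  int32 -> int64, writer required: id aligns to id
  title: no writer-side match
  string -> string, writer optional: owner aligns to owner
  int32 -> int32, writer optional: retries aligns to retries
  version (writer side), unknown to reader
  phone (writer side), unknown to reader
  R1 fires at title
  => 1 violation(s): forward is BREAKING for Event
decoding the Event value with the v1 reader:
  role := "ADMIN"
  zip := -7
  id := 5 (int32 -> int64)
  read fails at title under R1 (no fill)
  => FAILS_AT (title, R1)

backward: BREAKING [(id, R3), (phone, R1), (version, R1)]; forward: BREAKING [(title, R1)]; decoded: FAILS_AT (title, R1)


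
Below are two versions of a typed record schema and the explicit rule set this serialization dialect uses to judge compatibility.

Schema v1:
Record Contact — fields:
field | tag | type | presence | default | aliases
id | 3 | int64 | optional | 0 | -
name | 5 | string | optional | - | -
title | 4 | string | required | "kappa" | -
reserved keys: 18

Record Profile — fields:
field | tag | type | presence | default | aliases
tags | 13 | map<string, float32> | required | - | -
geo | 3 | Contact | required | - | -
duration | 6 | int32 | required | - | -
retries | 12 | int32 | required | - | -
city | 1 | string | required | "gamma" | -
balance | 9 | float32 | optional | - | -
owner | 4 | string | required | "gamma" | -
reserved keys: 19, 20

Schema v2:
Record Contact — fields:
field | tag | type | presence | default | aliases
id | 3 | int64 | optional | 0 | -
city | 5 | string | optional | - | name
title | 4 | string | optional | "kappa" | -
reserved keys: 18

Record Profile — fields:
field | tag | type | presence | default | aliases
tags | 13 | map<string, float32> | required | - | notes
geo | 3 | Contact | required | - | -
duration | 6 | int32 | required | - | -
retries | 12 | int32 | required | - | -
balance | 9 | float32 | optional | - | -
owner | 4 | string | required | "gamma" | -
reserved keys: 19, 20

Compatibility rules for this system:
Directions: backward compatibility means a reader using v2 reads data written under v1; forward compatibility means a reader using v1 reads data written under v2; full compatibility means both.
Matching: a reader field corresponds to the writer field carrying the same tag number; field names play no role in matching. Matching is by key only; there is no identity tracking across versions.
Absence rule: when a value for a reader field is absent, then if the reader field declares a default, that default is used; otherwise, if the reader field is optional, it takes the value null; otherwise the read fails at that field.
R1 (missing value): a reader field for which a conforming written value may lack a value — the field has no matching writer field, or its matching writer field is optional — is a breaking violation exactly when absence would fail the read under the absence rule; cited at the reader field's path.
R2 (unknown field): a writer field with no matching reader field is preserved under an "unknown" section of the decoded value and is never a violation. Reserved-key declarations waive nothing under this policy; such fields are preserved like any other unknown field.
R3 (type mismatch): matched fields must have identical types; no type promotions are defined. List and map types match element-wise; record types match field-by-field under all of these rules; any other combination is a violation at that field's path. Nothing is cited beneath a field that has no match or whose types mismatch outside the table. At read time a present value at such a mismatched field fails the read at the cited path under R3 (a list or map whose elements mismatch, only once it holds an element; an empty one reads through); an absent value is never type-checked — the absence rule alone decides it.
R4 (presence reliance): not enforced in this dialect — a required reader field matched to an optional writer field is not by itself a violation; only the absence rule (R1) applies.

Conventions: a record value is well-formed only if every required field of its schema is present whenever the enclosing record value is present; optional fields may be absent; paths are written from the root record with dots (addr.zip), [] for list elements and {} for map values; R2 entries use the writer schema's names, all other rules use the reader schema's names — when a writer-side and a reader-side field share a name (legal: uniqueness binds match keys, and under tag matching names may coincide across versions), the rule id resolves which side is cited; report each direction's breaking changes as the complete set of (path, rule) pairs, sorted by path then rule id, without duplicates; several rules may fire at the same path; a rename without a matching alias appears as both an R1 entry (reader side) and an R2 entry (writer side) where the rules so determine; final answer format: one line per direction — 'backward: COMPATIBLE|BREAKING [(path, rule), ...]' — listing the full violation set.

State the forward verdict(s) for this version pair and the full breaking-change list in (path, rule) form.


forward: COMPATIBLE []

in Profile below, arrows point writer -> reader
forward for Profile (reader v1, writer v2):
  map<string, float32> -> map<string, float32>, writer required: tags aligns to tags
  Contact -> Contact, writer required: geo aligns to geo
  int32 -> int32, writer required: duration aligns to duration
  int32 -> int32, writer required: retries aligns to retries
  city: no writer match
  float32 -> float32, writer optional: balance aligns to balance
  string -> string, writer required: owner aligns to owner
  int64 -> int64, writer optional: geo.id aligns to geo.id
  string -> string, writer optional: geo.name aligns to geo.city
  string -> string, writer optional: geo.title aligns to geo.title
  => forward: COMPATIBLE
ruling out the remaining Profile differences:
  field title in record Contact: required changed to optional -> triggers nothing under Profile's printed rules — same verdict
  renamed field name to city in record Contact (alias name declared on the renamed field) -> triggers nothing under Profile's printed rules — same verdict
  removed field city from record Profile -> triggers nothing under Profile's printed rules — same verdict


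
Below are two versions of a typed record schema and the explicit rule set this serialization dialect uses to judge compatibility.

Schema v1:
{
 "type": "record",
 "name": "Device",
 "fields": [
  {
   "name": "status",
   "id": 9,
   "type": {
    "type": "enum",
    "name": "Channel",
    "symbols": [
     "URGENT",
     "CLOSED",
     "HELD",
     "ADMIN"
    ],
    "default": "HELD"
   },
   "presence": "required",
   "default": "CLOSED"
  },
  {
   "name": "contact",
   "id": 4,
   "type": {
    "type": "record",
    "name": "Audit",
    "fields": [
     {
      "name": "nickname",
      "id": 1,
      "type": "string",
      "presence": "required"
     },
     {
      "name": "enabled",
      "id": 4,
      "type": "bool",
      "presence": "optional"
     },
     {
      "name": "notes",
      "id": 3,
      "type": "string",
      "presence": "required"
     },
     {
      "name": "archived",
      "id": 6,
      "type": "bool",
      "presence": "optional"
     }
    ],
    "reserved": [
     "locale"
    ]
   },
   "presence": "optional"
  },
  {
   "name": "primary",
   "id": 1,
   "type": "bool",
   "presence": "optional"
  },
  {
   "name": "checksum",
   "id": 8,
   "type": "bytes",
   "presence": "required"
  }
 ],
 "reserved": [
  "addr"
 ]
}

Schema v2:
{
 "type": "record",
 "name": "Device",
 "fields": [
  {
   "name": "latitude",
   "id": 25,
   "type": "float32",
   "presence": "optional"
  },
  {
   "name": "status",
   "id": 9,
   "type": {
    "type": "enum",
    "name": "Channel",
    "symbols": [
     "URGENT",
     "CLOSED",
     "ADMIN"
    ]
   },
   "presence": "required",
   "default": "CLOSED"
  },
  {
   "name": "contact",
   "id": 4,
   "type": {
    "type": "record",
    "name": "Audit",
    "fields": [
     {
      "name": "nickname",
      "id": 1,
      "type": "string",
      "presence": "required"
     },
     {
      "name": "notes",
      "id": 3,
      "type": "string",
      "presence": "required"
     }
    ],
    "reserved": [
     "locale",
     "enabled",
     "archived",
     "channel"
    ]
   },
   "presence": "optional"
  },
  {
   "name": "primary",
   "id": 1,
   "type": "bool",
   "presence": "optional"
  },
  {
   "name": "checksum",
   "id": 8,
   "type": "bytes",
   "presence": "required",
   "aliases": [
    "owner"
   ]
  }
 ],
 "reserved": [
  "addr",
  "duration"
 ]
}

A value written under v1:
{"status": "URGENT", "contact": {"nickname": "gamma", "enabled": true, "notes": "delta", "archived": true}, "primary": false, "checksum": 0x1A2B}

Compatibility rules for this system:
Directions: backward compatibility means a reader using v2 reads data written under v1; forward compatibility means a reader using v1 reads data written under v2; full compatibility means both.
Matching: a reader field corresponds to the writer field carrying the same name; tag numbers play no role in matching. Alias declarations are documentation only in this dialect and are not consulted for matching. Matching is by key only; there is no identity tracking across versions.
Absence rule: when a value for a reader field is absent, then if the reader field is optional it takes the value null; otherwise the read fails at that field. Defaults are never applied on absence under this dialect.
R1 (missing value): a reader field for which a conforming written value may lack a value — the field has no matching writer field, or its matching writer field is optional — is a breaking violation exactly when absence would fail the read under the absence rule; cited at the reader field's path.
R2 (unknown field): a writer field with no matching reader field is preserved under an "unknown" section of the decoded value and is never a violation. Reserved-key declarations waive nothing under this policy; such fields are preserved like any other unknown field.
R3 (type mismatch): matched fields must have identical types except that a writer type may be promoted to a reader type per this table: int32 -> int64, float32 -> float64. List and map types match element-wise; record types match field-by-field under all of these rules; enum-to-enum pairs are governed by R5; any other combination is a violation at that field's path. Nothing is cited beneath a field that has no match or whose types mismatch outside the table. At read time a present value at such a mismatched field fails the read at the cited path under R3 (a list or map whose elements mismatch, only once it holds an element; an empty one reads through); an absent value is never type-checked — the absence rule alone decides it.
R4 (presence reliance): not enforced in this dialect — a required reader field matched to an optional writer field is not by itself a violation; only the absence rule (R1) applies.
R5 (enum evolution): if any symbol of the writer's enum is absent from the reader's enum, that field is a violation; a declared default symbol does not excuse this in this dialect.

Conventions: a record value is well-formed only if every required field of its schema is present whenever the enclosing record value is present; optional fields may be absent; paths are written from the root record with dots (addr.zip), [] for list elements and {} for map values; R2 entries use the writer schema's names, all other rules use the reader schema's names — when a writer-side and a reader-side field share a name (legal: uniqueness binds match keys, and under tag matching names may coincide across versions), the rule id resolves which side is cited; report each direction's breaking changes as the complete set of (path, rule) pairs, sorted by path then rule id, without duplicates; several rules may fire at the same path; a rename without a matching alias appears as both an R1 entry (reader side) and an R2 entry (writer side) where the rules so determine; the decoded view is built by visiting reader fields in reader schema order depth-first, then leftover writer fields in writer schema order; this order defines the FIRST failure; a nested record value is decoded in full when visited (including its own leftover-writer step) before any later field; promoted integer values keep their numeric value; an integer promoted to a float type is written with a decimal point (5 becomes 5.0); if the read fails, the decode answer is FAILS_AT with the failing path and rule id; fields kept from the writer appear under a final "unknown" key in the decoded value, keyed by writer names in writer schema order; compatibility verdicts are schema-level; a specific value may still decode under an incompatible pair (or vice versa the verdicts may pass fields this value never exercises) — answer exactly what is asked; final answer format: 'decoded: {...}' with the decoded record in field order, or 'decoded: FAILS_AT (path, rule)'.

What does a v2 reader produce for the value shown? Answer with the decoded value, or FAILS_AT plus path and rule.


in Device below, arrows point writer -> reader
decoding the Device value with the v2 reader:
  latitude := null (not supplied -> null)
  status := "URGENT"
  contact.nickname := "gamma"
  contact.notes := "delta"
  writer contact.enabled: kept under "unknown"
  writer contact.archived: kept under "unknown"
  primary := false
  checksum := 0x1A2B
  => decoded: {"latitude": null, "status": "URGENT", "contact": {"nickname": "gamma", "notes": "delta", "unknown": {"enabled": true, "archived": true}}, "primary": false, "checksum": 0x1A2B}
the rest of the Device diff is inert for this question:
  enum Channel (field status in record Device): symbol HELD removed (it was the default; the default is cleared) -> changes Device's schema-level verdicts only — the decode of this value is the same

decoded: {"latitude": null, "status": "URGENT", "contact": {"nickname": "gamma", "notes": "delta", "unknown": {"enabled": true, "archived": true}}, "primary": false, "checksum": 0x1A2B}


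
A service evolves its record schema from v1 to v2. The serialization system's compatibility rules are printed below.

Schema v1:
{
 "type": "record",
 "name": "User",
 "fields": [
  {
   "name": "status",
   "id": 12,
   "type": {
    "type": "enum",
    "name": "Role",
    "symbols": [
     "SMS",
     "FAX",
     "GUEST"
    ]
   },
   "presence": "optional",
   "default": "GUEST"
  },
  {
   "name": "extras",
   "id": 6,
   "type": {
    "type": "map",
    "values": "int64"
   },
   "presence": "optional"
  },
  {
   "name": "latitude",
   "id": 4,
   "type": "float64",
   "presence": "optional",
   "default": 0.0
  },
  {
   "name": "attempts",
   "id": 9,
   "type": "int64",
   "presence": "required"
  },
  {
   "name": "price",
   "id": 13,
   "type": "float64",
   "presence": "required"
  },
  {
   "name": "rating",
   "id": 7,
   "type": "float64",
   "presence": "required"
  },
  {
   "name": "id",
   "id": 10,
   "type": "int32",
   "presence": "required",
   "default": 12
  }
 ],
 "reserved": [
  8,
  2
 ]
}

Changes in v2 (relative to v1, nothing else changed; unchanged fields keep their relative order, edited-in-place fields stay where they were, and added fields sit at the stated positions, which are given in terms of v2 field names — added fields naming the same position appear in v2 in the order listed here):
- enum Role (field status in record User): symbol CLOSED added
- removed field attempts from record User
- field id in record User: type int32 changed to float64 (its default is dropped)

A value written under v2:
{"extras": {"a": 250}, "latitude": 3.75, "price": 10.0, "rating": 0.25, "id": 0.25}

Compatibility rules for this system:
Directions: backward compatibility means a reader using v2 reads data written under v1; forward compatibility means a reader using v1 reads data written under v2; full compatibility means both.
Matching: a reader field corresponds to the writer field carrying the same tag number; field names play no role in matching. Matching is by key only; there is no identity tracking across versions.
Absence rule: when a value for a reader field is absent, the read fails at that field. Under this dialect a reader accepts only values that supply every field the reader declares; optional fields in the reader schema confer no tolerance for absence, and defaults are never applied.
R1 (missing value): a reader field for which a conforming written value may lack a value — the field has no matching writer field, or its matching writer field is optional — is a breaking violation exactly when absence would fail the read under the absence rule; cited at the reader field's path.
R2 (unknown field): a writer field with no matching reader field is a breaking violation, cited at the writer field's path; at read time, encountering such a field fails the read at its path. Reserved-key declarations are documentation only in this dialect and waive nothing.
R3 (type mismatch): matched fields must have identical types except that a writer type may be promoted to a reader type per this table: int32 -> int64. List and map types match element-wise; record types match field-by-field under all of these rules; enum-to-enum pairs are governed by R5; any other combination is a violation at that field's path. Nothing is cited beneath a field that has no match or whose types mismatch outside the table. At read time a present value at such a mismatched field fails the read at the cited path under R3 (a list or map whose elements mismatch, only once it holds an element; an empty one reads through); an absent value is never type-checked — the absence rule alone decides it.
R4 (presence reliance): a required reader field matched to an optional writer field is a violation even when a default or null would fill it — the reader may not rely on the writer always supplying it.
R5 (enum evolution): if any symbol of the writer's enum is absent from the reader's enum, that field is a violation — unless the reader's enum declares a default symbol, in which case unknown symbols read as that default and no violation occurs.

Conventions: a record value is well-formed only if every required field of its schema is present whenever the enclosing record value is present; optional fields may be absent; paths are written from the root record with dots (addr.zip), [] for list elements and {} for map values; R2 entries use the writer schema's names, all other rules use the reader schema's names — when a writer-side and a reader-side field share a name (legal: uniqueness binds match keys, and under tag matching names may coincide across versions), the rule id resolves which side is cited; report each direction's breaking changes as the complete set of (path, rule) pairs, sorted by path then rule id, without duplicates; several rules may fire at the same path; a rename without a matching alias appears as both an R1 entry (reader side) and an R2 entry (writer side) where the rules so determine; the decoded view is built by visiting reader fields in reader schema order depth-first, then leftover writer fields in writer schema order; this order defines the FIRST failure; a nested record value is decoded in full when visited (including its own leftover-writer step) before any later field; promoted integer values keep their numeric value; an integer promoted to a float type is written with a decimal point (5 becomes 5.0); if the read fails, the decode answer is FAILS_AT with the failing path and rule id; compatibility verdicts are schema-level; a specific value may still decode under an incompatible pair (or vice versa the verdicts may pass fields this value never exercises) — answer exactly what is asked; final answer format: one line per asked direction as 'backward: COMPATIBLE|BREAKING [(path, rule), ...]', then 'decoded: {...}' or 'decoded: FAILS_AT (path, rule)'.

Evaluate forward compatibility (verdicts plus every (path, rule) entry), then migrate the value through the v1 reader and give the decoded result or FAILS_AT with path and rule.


forward: BREAKING [(attempts, R1), (extras, R1), (id, R3), (latitude, R1), (status, R1), (status, R5)]; decoded: FAILS_AT (status, R1)

each type pair in User: writer, then reader
forward pass over User, reader schema v1, writer schema v2:
  status: Role -> Role, writer optional; from status
  extras: map<string, int64> -> map<string, int64>, writer optional; from extras
  latitude: float64 -> float64, writer optional; from latitude
  attempts: no writer-side match
  price: float64 -> float64, writer required; from price
  rating: float64 -> float64, writer required; from rating
  id: float64 -> int32, writer required; from id
  rule R1 violated at attempts
  rule R1 violated at extras
  rule R3 violated at id
  rule R1 violated at latitude
  rule R1 violated at status
  rule R5 violated at status
  forward on User therefore BREAKING (6)
decode walk for User under reader schema v1:
  read fails at status under R1 (no fill)
  => FAILS_AT (status, R1)


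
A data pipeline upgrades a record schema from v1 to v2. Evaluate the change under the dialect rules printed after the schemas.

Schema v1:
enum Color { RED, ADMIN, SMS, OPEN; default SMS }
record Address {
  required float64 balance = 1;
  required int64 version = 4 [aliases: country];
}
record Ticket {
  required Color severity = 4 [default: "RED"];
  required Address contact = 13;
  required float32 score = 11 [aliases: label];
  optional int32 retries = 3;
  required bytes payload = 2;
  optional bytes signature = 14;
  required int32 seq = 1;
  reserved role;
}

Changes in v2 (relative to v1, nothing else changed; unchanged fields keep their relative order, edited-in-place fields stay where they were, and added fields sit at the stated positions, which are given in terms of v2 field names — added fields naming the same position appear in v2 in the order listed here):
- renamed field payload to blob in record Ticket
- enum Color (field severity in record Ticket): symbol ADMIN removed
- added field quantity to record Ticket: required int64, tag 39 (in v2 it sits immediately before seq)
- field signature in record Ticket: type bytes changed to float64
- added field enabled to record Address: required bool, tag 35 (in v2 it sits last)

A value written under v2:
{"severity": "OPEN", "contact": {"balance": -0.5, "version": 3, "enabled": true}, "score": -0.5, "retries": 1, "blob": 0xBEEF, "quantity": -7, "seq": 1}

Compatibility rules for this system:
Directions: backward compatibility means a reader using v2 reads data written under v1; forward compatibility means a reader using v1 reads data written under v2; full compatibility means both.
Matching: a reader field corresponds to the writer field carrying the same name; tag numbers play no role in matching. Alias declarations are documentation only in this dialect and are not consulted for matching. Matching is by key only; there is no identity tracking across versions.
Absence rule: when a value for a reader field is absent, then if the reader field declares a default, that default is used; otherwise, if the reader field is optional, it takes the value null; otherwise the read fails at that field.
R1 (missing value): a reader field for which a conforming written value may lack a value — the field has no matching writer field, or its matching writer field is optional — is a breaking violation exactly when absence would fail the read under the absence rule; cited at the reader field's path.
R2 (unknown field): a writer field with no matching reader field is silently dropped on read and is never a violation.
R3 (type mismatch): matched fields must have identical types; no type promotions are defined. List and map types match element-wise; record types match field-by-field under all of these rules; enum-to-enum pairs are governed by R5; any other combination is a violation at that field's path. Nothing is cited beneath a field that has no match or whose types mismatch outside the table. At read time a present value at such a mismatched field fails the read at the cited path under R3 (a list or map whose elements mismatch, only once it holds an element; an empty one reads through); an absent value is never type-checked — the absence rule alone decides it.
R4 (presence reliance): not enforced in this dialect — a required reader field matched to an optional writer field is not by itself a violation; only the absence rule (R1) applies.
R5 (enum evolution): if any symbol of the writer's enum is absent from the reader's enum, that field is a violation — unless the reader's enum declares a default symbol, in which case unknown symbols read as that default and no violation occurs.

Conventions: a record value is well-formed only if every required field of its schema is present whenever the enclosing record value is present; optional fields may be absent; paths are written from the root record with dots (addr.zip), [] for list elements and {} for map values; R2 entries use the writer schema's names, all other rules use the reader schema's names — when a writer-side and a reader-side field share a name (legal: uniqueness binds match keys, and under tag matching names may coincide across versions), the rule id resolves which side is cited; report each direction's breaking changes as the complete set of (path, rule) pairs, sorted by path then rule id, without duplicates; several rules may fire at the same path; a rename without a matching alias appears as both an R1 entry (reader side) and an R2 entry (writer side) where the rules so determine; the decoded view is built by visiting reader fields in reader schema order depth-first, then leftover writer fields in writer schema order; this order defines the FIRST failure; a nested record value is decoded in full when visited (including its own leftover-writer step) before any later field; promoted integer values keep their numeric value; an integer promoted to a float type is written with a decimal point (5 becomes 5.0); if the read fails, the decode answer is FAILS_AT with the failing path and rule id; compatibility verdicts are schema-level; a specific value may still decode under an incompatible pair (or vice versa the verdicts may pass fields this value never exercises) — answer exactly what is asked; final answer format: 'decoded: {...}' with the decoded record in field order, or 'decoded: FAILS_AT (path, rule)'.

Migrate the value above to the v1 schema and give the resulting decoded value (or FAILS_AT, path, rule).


decoded: FAILS_AT (payload, R1)

each type pair in Ticket: writer, then reader
decode (reader v1):
  severity := "OPEN"
  contact.balance := -0.5
  contact.version := 3
  writer contact.enabled: unmatched, discarded
  score := -0.5
  retries := 1
  read fails at payload under R1 (no fill)
  => FAILS_AT (payload, R1)
ruling out the remaining Ticket differences:
  enum Color (field severity in record Ticket): symbol ADMIN removed -> triggers nothing under the printed rules; the Ticket answer is the same either way
  added field enabled to record Address: required bool, tag 35 (in v2 it sits last) -> changes Ticket's schema-level verdicts only — the decode of this value is the same
  field signature in record Ticket: type bytes changed to float64 -> changes Ticket's schema-level verdicts only — the decode of this value is the same
  added field quantity to record Ticket: required int64, tag 39 (in v2 it sits immediately before seq) -> changes Ticket's schema-level verdicts only — the decode of this value is the same


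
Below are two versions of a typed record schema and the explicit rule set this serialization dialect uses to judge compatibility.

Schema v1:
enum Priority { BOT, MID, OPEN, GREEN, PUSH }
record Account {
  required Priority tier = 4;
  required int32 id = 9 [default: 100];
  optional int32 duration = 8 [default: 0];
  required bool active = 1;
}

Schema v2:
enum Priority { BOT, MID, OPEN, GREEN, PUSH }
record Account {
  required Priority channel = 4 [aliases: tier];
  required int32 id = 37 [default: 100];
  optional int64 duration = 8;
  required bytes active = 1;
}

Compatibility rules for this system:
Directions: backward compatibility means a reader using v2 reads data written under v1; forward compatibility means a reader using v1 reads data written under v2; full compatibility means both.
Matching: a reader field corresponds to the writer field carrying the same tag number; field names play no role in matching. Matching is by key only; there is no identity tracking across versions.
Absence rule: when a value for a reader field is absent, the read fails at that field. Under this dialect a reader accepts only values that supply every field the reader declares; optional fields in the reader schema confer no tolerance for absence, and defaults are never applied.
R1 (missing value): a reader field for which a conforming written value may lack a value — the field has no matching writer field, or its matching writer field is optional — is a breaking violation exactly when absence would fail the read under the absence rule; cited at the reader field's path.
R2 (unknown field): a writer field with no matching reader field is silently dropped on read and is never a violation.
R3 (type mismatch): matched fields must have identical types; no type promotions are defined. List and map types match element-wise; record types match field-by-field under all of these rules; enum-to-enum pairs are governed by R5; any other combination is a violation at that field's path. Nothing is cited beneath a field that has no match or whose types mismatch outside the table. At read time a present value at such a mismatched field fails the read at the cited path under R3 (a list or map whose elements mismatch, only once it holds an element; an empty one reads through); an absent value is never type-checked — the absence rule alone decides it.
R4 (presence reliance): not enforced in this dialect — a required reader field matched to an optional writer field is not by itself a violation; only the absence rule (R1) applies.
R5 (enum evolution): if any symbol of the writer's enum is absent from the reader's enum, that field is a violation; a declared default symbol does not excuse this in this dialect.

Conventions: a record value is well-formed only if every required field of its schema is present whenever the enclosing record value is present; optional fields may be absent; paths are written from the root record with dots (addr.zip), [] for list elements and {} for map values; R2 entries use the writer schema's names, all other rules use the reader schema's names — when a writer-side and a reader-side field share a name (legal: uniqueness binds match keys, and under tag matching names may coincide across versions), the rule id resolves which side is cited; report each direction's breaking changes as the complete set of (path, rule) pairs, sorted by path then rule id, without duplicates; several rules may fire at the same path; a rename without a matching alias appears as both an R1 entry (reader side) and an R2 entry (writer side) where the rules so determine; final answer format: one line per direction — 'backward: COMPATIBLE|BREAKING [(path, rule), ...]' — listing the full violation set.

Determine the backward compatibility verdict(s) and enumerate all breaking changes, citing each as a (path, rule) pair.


the writer's type comes first in each Account pair
backward pass over Account, reader schema v2, writer schema v1:
  Priority -> Priority, writer required: channel aligns to tier
  no writer field matches reader id
  int32 -> int64, writer optional: duration aligns to duration
  bool -> bytes, writer required: active aligns to active
  leftover writer field: id
  R3 fires at active
  R1 fires at duration
  R3 fires at duration
  R1 fires at id
  => backward: BREAKING (4)
diffs on Account not affecting the asked answer:
  renamed field tier to channel in record Account (alias tier declared on the renamed field) -> triggers nothing under Account's printed rules — same verdict

backward: BREAKING [(active, R3), (duration, R1), (duration, R3), (id, R1)]


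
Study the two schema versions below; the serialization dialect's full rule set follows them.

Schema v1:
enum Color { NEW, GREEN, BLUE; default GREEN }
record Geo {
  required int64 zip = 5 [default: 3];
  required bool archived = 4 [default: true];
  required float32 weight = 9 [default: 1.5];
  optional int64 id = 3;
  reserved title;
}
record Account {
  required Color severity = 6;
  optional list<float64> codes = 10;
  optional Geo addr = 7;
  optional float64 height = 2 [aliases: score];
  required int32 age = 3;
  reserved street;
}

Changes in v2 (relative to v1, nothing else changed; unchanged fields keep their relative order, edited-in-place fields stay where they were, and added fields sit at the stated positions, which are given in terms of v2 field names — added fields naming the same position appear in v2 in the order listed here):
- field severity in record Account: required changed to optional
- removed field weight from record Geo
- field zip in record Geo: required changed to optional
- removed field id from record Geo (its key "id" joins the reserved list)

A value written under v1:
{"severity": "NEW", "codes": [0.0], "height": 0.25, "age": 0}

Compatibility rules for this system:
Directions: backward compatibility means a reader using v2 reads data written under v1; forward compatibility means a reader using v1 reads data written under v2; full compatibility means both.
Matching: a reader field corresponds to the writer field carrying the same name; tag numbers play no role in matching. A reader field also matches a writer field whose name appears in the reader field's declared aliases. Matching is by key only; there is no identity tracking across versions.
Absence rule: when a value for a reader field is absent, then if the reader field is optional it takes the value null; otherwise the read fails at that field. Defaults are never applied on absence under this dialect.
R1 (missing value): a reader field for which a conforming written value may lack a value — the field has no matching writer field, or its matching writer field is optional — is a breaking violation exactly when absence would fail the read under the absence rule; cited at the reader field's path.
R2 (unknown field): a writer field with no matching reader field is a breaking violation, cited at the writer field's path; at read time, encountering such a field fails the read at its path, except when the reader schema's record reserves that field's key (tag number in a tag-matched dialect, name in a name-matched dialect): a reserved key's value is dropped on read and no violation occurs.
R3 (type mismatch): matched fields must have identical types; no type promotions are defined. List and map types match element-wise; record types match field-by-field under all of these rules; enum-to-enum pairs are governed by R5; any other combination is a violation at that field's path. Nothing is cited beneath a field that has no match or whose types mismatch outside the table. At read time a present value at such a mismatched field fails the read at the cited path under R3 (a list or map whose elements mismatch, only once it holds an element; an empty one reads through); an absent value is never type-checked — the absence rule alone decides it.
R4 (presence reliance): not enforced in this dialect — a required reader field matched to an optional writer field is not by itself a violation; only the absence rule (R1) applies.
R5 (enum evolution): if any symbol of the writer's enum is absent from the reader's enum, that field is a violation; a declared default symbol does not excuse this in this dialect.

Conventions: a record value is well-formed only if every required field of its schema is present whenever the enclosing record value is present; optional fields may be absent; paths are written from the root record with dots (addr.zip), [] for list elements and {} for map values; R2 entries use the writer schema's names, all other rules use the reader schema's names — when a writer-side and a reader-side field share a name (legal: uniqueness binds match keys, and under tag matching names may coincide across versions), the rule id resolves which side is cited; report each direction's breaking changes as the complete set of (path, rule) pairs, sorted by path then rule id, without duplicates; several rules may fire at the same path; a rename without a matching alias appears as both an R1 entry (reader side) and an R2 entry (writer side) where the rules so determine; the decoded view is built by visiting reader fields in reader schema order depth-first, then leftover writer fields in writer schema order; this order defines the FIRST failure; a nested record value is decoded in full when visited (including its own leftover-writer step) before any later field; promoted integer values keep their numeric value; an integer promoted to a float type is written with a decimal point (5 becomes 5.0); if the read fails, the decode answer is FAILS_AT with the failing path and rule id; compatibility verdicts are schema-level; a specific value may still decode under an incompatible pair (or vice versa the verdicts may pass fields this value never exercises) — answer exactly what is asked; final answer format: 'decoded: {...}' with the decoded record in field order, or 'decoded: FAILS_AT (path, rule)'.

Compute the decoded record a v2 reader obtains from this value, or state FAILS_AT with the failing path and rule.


the writer's type comes first in each Account pair
migrating the Account value to v2:
  severity := "NEW"
  codes := [0.0]
  addr := null (absent, optional -> null)
  height := 0.25
  age := 0
  => decoded: {"severity": "NEW", "codes": [0.0], "addr": null, "height": 0.25, "age": 0}
checking off the Account differences that do not matter here:
  field severity in record Account: required changed to optional -> schema-level compatibility only; this Account value's decode is unchanged
  removed field weight from record Geo -> schema-level compatibility only; this Account value's decode is unchanged
  field zip in record Geo: required changed to optional -> schema-level compatibility only; this Account value's decode is unchanged
  removed field id from record Geo (its key "id" joins the reserved list) -> fires no rule on Account under this dialect and leaves the result unchanged

decoded: {"severity": "NEW", "codes": [0.0], "addr": null, "height": 0.25, "age": 0}
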